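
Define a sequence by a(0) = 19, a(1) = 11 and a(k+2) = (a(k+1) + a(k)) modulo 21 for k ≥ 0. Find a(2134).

15

Computing terms: a(0) = 19,  a(1) = 11,  a(2) = 9,  a(3) = 20,  a(4) = 8,  a(5) = 7,  a(6) = 15,  a(7) = 1,  a(8) = 16,  a(9) = 17,  a(10) = 12,  a(11) = 8,  a(12) = 20,  a(13) = 7,  a(14) = 6,  a(15) = 13,  a(16) = 19,  a(17) = 11.
Since (a(16), a(17)) = (a(0), a(1)) = (19, 11) (two consecutive terms determine the rest), the sequence is periodic with period 16.
(2134 - 0) mod 16 = 6, so a(2134) = a(6) = 15.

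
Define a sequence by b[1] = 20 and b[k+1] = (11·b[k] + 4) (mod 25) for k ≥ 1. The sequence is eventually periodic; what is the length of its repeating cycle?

25

We have b[1] = 20; b[2] = 24; b[3] = 18; b[4] = 2; b[5] = 1; b[6] = 15; b[7] = 19; b[8] = 13; b[9] = 22; b[10] = 21; b[11] = 10; b[12] = 14; b[13] = 8; b[14] = 17; b[15] = 16; b[16] = 5; b[17] = 9; b[18] = 3; b[19] = 12; b[20] = 11; b[21] = 0; b[22] = 4; b[23] = 23; b[24] = 7; b[25] = 6; b[26] = 20.
Since b[26] = b[1] = 20, the sequence is periodic with period 25.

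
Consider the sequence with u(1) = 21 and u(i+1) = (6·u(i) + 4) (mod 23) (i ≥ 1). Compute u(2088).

We have u(1) = 21, u(2) = 15, u(3) = 2, u(4) = 16, u(5) = 8, u(6) = 6, u(7) = 17, u(8) = 14, u(9) = 19, u(10) = 3, u(11) = 22, u(12) = 21.
Since u(12) = u(1) = 21, the sequence is periodic with period 11.
(2088 - 1) mod 11 = 8, so u(2088) = u(9) = 19.

19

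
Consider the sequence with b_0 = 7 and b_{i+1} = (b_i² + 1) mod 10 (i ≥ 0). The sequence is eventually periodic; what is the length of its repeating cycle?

6

Listing terms: b_0 = 7,  b_1 = 0,  b_2 = 1,  b_3 = 2,  b_4 = 5,  b_5 = 6,  b_6 = 7.
Since b_6 = b_0 = 7, the sequence is periodic with period 6.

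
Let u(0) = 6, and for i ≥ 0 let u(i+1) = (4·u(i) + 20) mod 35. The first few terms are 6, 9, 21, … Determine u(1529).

14

We have u(0) = 6, u(1) = 9, u(2) = 21, u(3) = 34, u(4) = 16, u(5) = 14, u(6) = 6.
The sequence repeats with period 6.
(1529 - 0) mod 6 = 5, so u(1529) = u(5) = 14.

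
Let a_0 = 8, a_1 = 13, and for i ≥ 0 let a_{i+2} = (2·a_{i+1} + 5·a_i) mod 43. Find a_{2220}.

21

Listing terms: a_0 = 8,  a_1 = 13,  a_2 = 23,  a_3 = 25,  a_4 = 36,  a_5 = 25,  a_6 = 15,  a_7 = 26,  a_8 = 41,  a_9 = 40,  a_{10} = 27,  a_{11} = 39,  a_{12} = 41,  a_{13} = 19,  a_{14} = 28,  a_{15} = 22,  a_{16} = 12,  a_{17} = 5,  a_{18} = 27,  a_{19} = 36,  a_{20} = 35,  a_{21} = 35,  a_{22} = 30,  a_{23} = 20,  a_{24} = 18,  a_{25} = 7,  a_{26} = 18,  a_{27} = 28,  a_{28} = 17,  a_{29} = 2,  a_{30} = 3,  a_{31} = 16,  a_{32} = 4,  a_{33} = 2,  a_{34} = 24,  a_{35} = 15,  a_{36} = 21,  a_{37} = 31,  a_{38} = 38,  a_{39} = 16,  a_{40} = 7,  a_{41} = 8,  a_{42} = 8,  a_{43} = 13.
The sequence repeats with period 42.
So a_{2220} = a_{0 + ((2220-0) mod 42)} = a_{36} = 21.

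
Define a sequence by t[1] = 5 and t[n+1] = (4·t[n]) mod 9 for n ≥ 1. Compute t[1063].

Computing terms: t[1] = 5,  t[2] = 2,  t[3] = 8,  t[4] = 5.
The sequence repeats with period 3.
(1063 - 1) mod 3 = 0, so t[1063] = t[1] = 5.

5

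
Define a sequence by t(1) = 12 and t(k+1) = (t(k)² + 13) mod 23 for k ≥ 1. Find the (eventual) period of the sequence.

We have t(1) = 12; t(2) = 19; t(3) = 6; t(4) = 3; t(5) = 22; t(6) = 14; t(7) = 2; t(8) = 17; t(9) = 3.
Since t(9) = t(4) = 3, the sequence is eventually periodic: after a pre-period of length 3 it cycles with period 5.

5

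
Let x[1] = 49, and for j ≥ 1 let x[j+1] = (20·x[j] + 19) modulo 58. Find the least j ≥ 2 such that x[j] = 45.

7

Listing terms: x[1] = 49; x[2] = 13; x[3] = 47; x[4] = 31; x[5] = 1; x[6] = 39; x[7] = 45; x[8] = 49.
The sequence repeats with period 7.
The value 45 first appears (with j ≥ 2) at x[7].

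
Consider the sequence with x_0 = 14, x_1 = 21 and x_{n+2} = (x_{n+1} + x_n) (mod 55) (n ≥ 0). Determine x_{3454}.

14

We have x_0 = 14,  x_1 = 21,  x_2 = 35,  x_3 = 1,  x_4 = 36,  x_5 = 37,  x_6 = 18,  x_7 = 0,  x_8 = 18,  x_9 = 18,  x_{10} = 36,  x_{11} = 54,  x_{12} = 35,  x_{13} = 34,  x_{14} = 14,  x_{15} = 48,  x_{16} = 7,  x_{17} = 0,  x_{18} = 7,  x_{19} = 7,  x_{20} = 14,  x_{21} = 21.
The sequence repeats with period 20.
(3454 - 0) mod 20 = 14, so x_{3454} = x_{14} = 14.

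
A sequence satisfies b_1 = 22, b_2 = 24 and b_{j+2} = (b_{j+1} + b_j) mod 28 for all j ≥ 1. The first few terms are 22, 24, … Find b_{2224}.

Listing terms: b_1 = 22, b_2 = 24, b_3 = 18, b_4 = 14, b_5 = 4, b_6 = 18, b_7 = 22, b_8 = 12, b_9 = 6, b_{10} = 18, b_{11} = 24, b_{12} = 14, b_{13} = 10, b_{14} = 24, b_{15} = 6, b_{16} = 2, b_{17} = 8, b_{18} = 10, b_{19} = 18, b_{20} = 0, b_{21} = 18, b_{22} = 18, b_{23} = 8, b_{24} = 26, b_{25} = 6, b_{26} = 4, b_{27} = 10, b_{28} = 14, b_{29} = 24, b_{30} = 10, b_{31} = 6, b_{32} = 16, b_{33} = 22, b_{34} = 10, b_{35} = 4, b_{36} = 14, b_{37} = 18, b_{38} = 4, b_{39} = 22, b_{40} = 26, b_{41} = 20, b_{42} = 18, b_{43} = 10, b_{44} = 0, b_{45} = 10, b_{46} = 10, b_{47} = 20, b_{48} = 2, b_{49} = 22, b_{50} = 24.
Since (b_{49}, b_{50}) = (b_1, b_2) = (22, 24) (two consecutive terms determine the rest), the sequence is periodic with period 48.
So b_{2224} = b_{1 + ((2224-1) mod 48)} = b_{16} = 2.

2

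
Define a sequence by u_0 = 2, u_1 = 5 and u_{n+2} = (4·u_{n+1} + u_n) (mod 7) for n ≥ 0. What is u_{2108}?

5

Listing terms: u_0 = 2; u_1 = 5; u_2 = 1; u_3 = 2; u_4 = 2; u_5 = 3; u_6 = 0; u_7 = 3; u_8 = 5; u_9 = 2; u_{10} = 6; u_{11} = 5; u_{12} = 5; u_{13} = 4; u_{14} = 0; u_{15} = 4; u_{16} = 2; u_{17} = 5.
The sequence repeats with period 16.
So u_{2108} = u_{0 + ((2108-0) mod 16)} = u_{12} = 5.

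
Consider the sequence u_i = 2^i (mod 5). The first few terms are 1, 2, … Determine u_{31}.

3

Listing terms: u_0 = 1; u_1 = 2; u_2 = 4; u_3 = 3; u_4 = 1.
Since u_4 = u_0 = 1, the sequence is periodic with period 4.
(31 - 0) mod 4 = 3, so u_{31} = u_3 = 3.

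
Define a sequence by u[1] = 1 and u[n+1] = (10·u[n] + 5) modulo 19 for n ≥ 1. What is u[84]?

17

We have u[1] = 1; u[2] = 15; u[3] = 3; u[4] = 16; u[5] = 13; u[6] = 2; u[7] = 6; u[8] = 8; u[9] = 9; u[10] = 0; u[11] = 5; u[12] = 17; u[13] = 4; u[14] = 7; u[15] = 18; u[16] = 14; u[17] = 12; u[18] = 11; u[19] = 1.
The sequence repeats with period 18.
(84 - 1) mod 18 = 11, so u[84] = u[12] = 17.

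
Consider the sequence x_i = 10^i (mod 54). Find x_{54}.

28

x_1 = 10,  x_2 = 46,  x_3 = 28,  x_4 = 10.
The sequence repeats with period 3.
(54 - 1) mod 3 = 2, so x_{54} = x_3 = 28.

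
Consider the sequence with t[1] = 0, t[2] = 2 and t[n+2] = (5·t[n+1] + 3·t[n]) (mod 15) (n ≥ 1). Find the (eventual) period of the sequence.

8

We have t[1] = 0,  t[2] = 2,  t[3] = 10,  t[4] = 11,  t[5] = 10,  t[6] = 8,  t[7] = 10,  t[8] = 14,  t[9] = 10,  t[10] = 2,  t[11] = 10.
Since (t[10], t[11]) = (t[2], t[3]) = (2, 10) (two consecutive terms determine the rest), the sequence is eventually periodic: after a pre-period of length 1 it cycles with period 8.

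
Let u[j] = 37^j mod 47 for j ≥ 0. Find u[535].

We have u[0] = 1, u[1] = 37, u[2] = 6, u[3] = 34, u[4] = 36, u[5] = 16, u[6] = 28, u[7] = 2, u[8] = 27, u[9] = 12, u[10] = 21, u[11] = 25, u[12] = 32, u[13] = 9, u[14] = 4, u[15] = 7, u[16] = 24, u[17] = 42, u[18] = 3, u[19] = 17, u[20] = 18, u[21] = 8, u[22] = 14, u[23] = 1.
The sequence repeats with period 23.
(535 - 0) mod 23 = 6, so u[535] = u[6] = 28.

28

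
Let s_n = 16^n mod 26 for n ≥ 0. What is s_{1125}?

14

Computing terms: s_0 = 1; s_1 = 16; s_2 = 22; s_3 = 14; s_4 = 16.
Since s_4 = s_1 = 16, the sequence is eventually periodic: after a pre-period of length 1 it cycles with period 3.
For n ≥ 1, s_n depends only on (n - 1) mod 3. (1125 - 1) mod 3 = 2, so s_{1125} = s_3 = 14.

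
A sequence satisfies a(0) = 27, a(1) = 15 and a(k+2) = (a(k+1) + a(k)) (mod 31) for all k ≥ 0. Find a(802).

14

a(0) = 27; a(1) = 15; a(2) = 11; a(3) = 26; a(4) = 6; a(5) = 1; a(6) = 7; a(7) = 8; a(8) = 15; a(9) = 23; a(10) = 7; a(11) = 30; a(12) = 6; a(13) = 5; a(14) = 11; a(15) = 16; a(16) = 27; a(17) = 12; a(18) = 8; a(19) = 20; a(20) = 28; a(21) = 17; a(22) = 14; a(23) = 0; a(24) = 14; a(25) = 14; a(26) = 28; a(27) = 11; a(28) = 8; a(29) = 19; a(30) = 27; a(31) = 15.
Since (a(30), a(31)) = (a(0), a(1)) = (27, 15) (two consecutive terms determine the rest), the sequence is periodic with period 30.
(802 - 0) mod 30 = 22, so a(802) = a(22) = 14.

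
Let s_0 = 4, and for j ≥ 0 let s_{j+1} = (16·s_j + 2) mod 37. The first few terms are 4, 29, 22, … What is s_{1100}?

Computing terms: s_0 = 4,  s_1 = 29,  s_2 = 22,  s_3 = 21,  s_4 = 5,  s_5 = 8,  s_6 = 19,  s_7 = 10,  s_8 = 14,  s_9 = 4.
The sequence repeats with period 9.
(1100 - 0) mod 9 = 2, so s_{1100} = s_2 = 22.

22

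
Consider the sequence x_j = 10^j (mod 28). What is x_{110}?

16

Computing terms: x_1 = 10, x_2 = 16, x_3 = 20, x_4 = 4, x_5 = 12, x_6 = 8, x_7 = 24, x_8 = 16.
Since x_8 = x_2 = 16, the sequence is eventually periodic: after a pre-period of length 1 it cycles with period 6.
For j ≥ 2, x_j depends only on (j - 2) mod 6. (110 - 2) mod 6 = 0, so x_{110} = x_2 = 16.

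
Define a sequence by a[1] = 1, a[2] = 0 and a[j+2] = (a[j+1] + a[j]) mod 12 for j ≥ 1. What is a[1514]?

0

We have a[1] = 1,  a[2] = 0,  a[3] = 1,  a[4] = 1,  a[5] = 2,  a[6] = 3,  a[7] = 5,  a[8] = 8,  a[9] = 1,  a[10] = 9,  a[11] = 10,  a[12] = 7,  a[13] = 5,  a[14] = 0,  a[15] = 5,  a[16] = 5,  a[17] = 10,  a[18] = 3,  a[19] = 1,  a[20] = 4,  a[21] = 5,  a[22] = 9,  a[23] = 2,  a[24] = 11,  a[25] = 1,  a[26] = 0.
Since (a[25], a[26]) = (a[1], a[2]) = (1, 0) (two consecutive terms determine the rest), the sequence is periodic with period 24.
(1514 - 1) mod 24 = 1, so a[1514] = a[2] = 0.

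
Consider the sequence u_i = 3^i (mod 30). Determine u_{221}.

u_0 = 1, u_1 = 3, u_2 = 9, u_3 = 27, u_4 = 21, u_5 = 3.
Since u_5 = u_1 = 3, the sequence is eventually periodic: after a pre-period of length 1 it cycles with period 4.
For i ≥ 1, u_i depends only on (i - 1) mod 4. (221 - 1) mod 4 = 0, so u_{221} = u_1 = 3.

3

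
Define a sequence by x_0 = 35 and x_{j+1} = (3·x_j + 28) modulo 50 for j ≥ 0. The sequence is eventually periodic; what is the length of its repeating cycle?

20

Listing terms: x_0 = 35, x_1 = 33, x_2 = 27, x_3 = 9, x_4 = 5, x_5 = 43, x_6 = 7, x_7 = 49, x_8 = 25, x_9 = 3, x_{10} = 37, x_{11} = 39, x_{12} = 45, x_{13} = 13, x_{14} = 17, x_{15} = 29, x_{16} = 15, x_{17} = 23, x_{18} = 47, x_{19} = 19, x_{20} = 35.
The sequence repeats with period 20.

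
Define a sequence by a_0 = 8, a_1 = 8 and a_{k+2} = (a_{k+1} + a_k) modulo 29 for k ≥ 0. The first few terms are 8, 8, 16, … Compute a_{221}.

21

a_0 = 8,  a_1 = 8,  a_2 = 16,  a_3 = 24,  a_4 = 11,  a_5 = 6,  a_6 = 17,  a_7 = 23,  a_8 = 11,  a_9 = 5,  a_{10} = 16,  a_{11} = 21,  a_{12} = 8,  a_{13} = 0,  a_{14} = 8,  a_{15} = 8.
The sequence repeats with period 14.
(221 - 0) mod 14 = 11, so a_{221} = a_{11} = 21.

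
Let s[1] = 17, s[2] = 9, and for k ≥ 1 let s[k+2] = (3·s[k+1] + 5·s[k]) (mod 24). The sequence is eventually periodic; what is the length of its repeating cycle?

12

Listing terms: s[1] = 17, s[2] = 9, s[3] = 16, s[4] = 21, s[5] = 23, s[6] = 6, s[7] = 13, s[8] = 21, s[9] = 8, s[10] = 9, s[11] = 19, s[12] = 6, s[13] = 17, s[14] = 9.
Since (s[13], s[14]) = (s[1], s[2]) = (17, 9) (two consecutive terms determine the rest), the sequence is periodic with period 12.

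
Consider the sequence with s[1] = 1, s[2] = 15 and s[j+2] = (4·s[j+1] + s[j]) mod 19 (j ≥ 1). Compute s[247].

We have s[1] = 1; s[2] = 15; s[3] = 4; s[4] = 12; s[5] = 14; s[6] = 11; s[7] = 1; s[8] = 15.
Since (s[7], s[8]) = (s[1], s[2]) = (1, 15) (two consecutive terms determine the rest), the sequence is periodic with period 6.
(247 - 1) mod 6 = 0, so s[247] = s[1] = 1.

1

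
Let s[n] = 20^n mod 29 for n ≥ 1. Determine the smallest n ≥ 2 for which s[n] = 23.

s[1] = 20; s[2] = 23; s[3] = 25; s[4] = 7; s[5] = 24; s[6] = 16; s[7] = 1; s[8] = 20.
The sequence repeats with period 7.
The value 23 first appears (with n ≥ 2) at s[2].

2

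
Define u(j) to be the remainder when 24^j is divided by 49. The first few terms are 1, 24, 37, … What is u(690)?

8

Computing terms: u(0) = 1,  u(1) = 24,  u(2) = 37,  u(3) = 6,  u(4) = 46,  u(5) = 26,  u(6) = 36,  u(7) = 31,  u(8) = 9,  u(9) = 20,  u(10) = 39,  u(11) = 5,  u(12) = 22,  u(13) = 38,  u(14) = 30,  u(15) = 34,  u(16) = 32,  u(17) = 33,  u(18) = 8,  u(19) = 45,  u(20) = 2,  u(21) = 48,  u(22) = 25,  u(23) = 12,  u(24) = 43,  u(25) = 3,  u(26) = 23,  u(27) = 13,  u(28) = 18,  u(29) = 40,  u(30) = 29,  u(31) = 10,  u(32) = 44,  u(33) = 27,  u(34) = 11,  u(35) = 19,  u(36) = 15,  u(37) = 17,  u(38) = 16,  u(39) = 41,  u(40) = 4,  u(41) = 47,  u(42) = 1.
Since u(42) = u(0) = 1, the sequence is periodic with period 42.
(690 - 0) mod 42 = 18, so u(690) = u(18) = 8.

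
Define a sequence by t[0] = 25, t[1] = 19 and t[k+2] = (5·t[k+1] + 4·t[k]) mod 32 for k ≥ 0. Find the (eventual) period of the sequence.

t[0] = 25; t[1] = 19; t[2] = 3; t[3] = 27; t[4] = 19; t[5] = 11; t[6] = 3; t[7] = 27.
Since (t[6], t[7]) = (t[2], t[3]) = (3, 27) (two consecutive terms determine the rest), the sequence is eventually periodic: after a pre-period of length 2 it cycles with period 4.

4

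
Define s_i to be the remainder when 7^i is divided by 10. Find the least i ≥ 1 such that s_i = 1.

We have s_0 = 1; s_1 = 7; s_2 = 9; s_3 = 3; s_4 = 1.
The sequence repeats with period 4.
The value 1 next appears (with i ≥ 1) at s_4.

4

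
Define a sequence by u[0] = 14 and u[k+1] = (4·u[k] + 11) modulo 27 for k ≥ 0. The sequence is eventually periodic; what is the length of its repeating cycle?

27

We have u[0] = 14; u[1] = 13; u[2] = 9; u[3] = 20; u[4] = 10; u[5] = 24; u[6] = 26; u[7] = 7; u[8] = 12; u[9] = 5; u[10] = 4; u[11] = 0; u[12] = 11; u[13] = 1; u[14] = 15; u[15] = 17; u[16] = 25; u[17] = 3; u[18] = 23; u[19] = 22; u[20] = 18; u[21] = 2; u[22] = 19; u[23] = 6; u[24] = 8; u[25] = 16; u[26] = 21; u[27] = 14.
Since u[27] = u[0] = 14, the sequence is periodic with period 27.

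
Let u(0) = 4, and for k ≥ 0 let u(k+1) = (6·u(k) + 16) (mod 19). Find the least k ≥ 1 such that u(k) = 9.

We have u(0) = 4; u(1) = 2; u(2) = 9; u(3) = 13; u(4) = 18; u(5) = 10; u(6) = 0; u(7) = 16; u(8) = 17; u(9) = 4.
Since u(9) = u(0) = 4, the sequence is periodic with period 9.
The value 9 first appears (with k ≥ 1) at u(2).

2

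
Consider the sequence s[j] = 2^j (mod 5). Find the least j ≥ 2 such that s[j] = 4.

2

We have s[1] = 2,  s[2] = 4,  s[3] = 3,  s[4] = 1,  s[5] = 2.
Since s[5] = s[1] = 2, the sequence is periodic with period 4.
The value 4 first appears (with j ≥ 2) at s[2].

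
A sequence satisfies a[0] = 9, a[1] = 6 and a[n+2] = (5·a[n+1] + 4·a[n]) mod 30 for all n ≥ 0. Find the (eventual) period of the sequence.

Listing terms: a[0] = 9, a[1] = 6, a[2] = 6, a[3] = 24, a[4] = 24, a[5] = 6, a[6] = 6.
Since (a[5], a[6]) = (a[1], a[2]) = (6, 6) (two consecutive terms determine the rest), the sequence is eventually periodic: after a pre-period of length 1 it cycles with period 4.

4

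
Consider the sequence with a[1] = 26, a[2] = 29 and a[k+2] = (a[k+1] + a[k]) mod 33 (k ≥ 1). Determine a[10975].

We have a[1] = 26; a[2] = 29; a[3] = 22; a[4] = 18; a[5] = 7; a[6] = 25; a[7] = 32; a[8] = 24; a[9] = 23; a[10] = 14; a[11] = 4; a[12] = 18; a[13] = 22; a[14] = 7; a[15] = 29; a[16] = 3; a[17] = 32; a[18] = 2; a[19] = 1; a[20] = 3; a[21] = 4; a[22] = 7; a[23] = 11; a[24] = 18; a[25] = 29; a[26] = 14; a[27] = 10; a[28] = 24; a[29] = 1; a[30] = 25; a[31] = 26; a[32] = 18; a[33] = 11; a[34] = 29; a[35] = 7; a[36] = 3; a[37] = 10; a[38] = 13; a[39] = 23; a[40] = 3; a[41] = 26; a[42] = 29.
Since (a[41], a[42]) = (a[1], a[2]) = (26, 29) (two consecutive terms determine the rest), the sequence is periodic with period 40.
So a[10975] = a[1 + ((10975-1) mod 40)] = a[15] = 29.

29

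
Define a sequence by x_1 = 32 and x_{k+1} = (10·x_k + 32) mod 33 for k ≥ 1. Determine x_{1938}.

0

x_1 = 32; x_2 = 22; x_3 = 21; x_4 = 11; x_5 = 10; x_6 = 0; x_7 = 32.
Since x_7 = x_1 = 32, the sequence is periodic with period 6.
(1938 - 1) mod 6 = 5, so x_{1938} = x_6 = 0.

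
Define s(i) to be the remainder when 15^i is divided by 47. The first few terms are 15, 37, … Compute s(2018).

18

Listing terms: s(1) = 15,  s(2) = 37,  s(3) = 38,  s(4) = 6,  s(5) = 43,  s(6) = 34,  s(7) = 40,  s(8) = 36,  s(9) = 23,  s(10) = 16,  s(11) = 5,  s(12) = 28,  s(13) = 44,  s(14) = 2,  s(15) = 30,  s(16) = 27,  s(17) = 29,  s(18) = 12,  s(19) = 39,  s(20) = 21,  s(21) = 33,  s(22) = 25,  s(23) = 46,  s(24) = 32,  s(25) = 10,  s(26) = 9,  s(27) = 41,  s(28) = 4,  s(29) = 13,  s(30) = 7,  s(31) = 11,  s(32) = 24,  s(33) = 31,  s(34) = 42,  s(35) = 19,  s(36) = 3,  s(37) = 45,  s(38) = 17,  s(39) = 20,  s(40) = 18,  s(41) = 35,  s(42) = 8,  s(43) = 26,  s(44) = 14,  s(45) = 22,  s(46) = 1,  s(47) = 15.
The sequence repeats with period 46.
So s(2018) = s(1 + ((2018-1) mod 46)) = s(40) = 18.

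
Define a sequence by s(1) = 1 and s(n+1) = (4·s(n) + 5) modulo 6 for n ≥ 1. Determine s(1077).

5

Listing terms: s(1) = 1,  s(2) = 3,  s(3) = 5,  s(4) = 1.
The sequence repeats with period 3.
(1077 - 1) mod 3 = 2, so s(1077) = s(3) = 5.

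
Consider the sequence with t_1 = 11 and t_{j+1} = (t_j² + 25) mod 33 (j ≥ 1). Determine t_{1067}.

t_1 = 11; t_2 = 14; t_3 = 23; t_4 = 26; t_5 = 8; t_6 = 23.
Since t_6 = t_3 = 23, the sequence is eventually periodic: after a pre-period of length 2 it cycles with period 3.
For j ≥ 3, t_j depends only on (j - 3) mod 3. (1067 - 3) mod 3 = 2, so t_{1067} = t_5 = 8.

8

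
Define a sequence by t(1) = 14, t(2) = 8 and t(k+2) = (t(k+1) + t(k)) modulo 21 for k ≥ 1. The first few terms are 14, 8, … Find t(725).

t(1) = 14, t(2) = 8, t(3) = 1, t(4) = 9, t(5) = 10, t(6) = 19, t(7) = 8, t(8) = 6, t(9) = 14, t(10) = 20, t(11) = 13, t(12) = 12, t(13) = 4, t(14) = 16, t(15) = 20, t(16) = 15, t(17) = 14, t(18) = 8.
Since (t(17), t(18)) = (t(1), t(2)) = (14, 8) (two consecutive terms determine the rest), the sequence is periodic with period 16.
(725 - 1) mod 16 = 4, so t(725) = t(5) = 10.

10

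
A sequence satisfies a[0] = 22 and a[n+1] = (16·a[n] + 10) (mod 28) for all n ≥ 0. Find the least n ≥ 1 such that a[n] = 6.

We have a[0] = 22,  a[1] = 26,  a[2] = 6,  a[3] = 22.
The sequence repeats with period 3.
The value 6 first appears (with n ≥ 1) at a[2].

2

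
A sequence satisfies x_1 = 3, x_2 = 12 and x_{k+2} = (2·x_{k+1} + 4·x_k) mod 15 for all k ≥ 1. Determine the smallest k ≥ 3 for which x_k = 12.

7

x_1 = 3, x_2 = 12, x_3 = 6, x_4 = 0, x_5 = 9, x_6 = 3, x_7 = 12.
The sequence repeats with period 5.
The value 12 next appears (with k ≥ 3) at x_7.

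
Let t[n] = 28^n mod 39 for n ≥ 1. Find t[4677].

Computing terms: t[1] = 28; t[2] = 4; t[3] = 34; t[4] = 16; t[5] = 19; t[6] = 25; t[7] = 37; t[8] = 22; t[9] = 31; t[10] = 10; t[11] = 7; t[12] = 1; t[13] = 28.
The sequence repeats with period 12.
So t[4677] = t[1 + ((4677-1) mod 12)] = t[9] = 31.

31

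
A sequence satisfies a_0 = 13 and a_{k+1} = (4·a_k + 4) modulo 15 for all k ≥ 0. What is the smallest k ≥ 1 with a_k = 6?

5

We have a_0 = 13, a_1 = 11, a_2 = 3, a_3 = 1, a_4 = 8, a_5 = 6, a_6 = 13.
The sequence repeats with period 6.
The value 6 first appears (with k ≥ 1) at a_5.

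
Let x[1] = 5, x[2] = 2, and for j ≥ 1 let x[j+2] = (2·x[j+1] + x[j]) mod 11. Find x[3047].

Listing terms: x[1] = 5; x[2] = 2; x[3] = 9; x[4] = 9; x[5] = 5; x[6] = 8; x[7] = 10; x[8] = 6; x[9] = 0; x[10] = 6; x[11] = 1; x[12] = 8; x[13] = 6; x[14] = 9; x[15] = 2; x[16] = 2; x[17] = 6; x[18] = 3; x[19] = 1; x[20] = 5; x[21] = 0; x[22] = 5; x[23] = 10; x[24] = 3; x[25] = 5; x[26] = 2.
Since (x[25], x[26]) = (x[1], x[2]) = (5, 2) (two consecutive terms determine the rest), the sequence is periodic with period 24.
So x[3047] = x[1 + ((3047-1) mod 24)] = x[23] = 10.

10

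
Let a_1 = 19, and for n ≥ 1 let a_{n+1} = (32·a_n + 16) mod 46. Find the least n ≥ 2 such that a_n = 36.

Computing terms: a_1 = 19, a_2 = 26, a_3 = 20, a_4 = 12, a_5 = 32, a_6 = 28, a_7 = 38, a_8 = 36, a_9 = 18, a_{10} = 40, a_{11} = 8, a_{12} = 42, a_{13} = 26.
Since a_{13} = a_2 = 26, the sequence is eventually periodic: after a pre-period of length 1 it cycles with period 11.
The value 36 first appears (with n ≥ 2) at a_8.

8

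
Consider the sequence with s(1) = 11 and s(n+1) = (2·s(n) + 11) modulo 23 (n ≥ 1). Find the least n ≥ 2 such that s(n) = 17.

Computing terms: s(1) = 11; s(2) = 10; s(3) = 8; s(4) = 4; s(5) = 19; s(6) = 3; s(7) = 17; s(8) = 22; s(9) = 9; s(10) = 6; s(11) = 0; s(12) = 11.
The sequence repeats with period 11.
The value 17 first appears (with n ≥ 2) at s(7).

7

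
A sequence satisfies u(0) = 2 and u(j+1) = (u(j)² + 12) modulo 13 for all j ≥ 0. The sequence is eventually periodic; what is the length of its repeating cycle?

Computing terms: u(0) = 2; u(1) = 3; u(2) = 8; u(3) = 11; u(4) = 3.
Since u(4) = u(1) = 3, the sequence is eventually periodic: after a pre-period of length 1 it cycles with period 3.

3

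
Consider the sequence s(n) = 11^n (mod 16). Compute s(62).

9

s(1) = 11; s(2) = 9; s(3) = 3; s(4) = 1; s(5) = 11.
Since s(5) = s(1) = 11, the sequence is periodic with period 4.
(62 - 1) mod 4 = 1, so s(62) = s(2) = 9.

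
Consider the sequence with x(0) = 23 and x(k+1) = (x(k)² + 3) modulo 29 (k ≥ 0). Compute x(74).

7

Listing terms: x(0) = 23,  x(1) = 10,  x(2) = 16,  x(3) = 27,  x(4) = 7,  x(5) = 23.
Since x(5) = x(0) = 23, the sequence is periodic with period 5.
(74 - 0) mod 5 = 4, so x(74) = x(4) = 7.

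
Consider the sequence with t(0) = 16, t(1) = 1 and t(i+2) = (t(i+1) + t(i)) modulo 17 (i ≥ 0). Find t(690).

t(0) = 16,  t(1) = 1,  t(2) = 0,  t(3) = 1,  t(4) = 1,  t(5) = 2,  t(6) = 3,  t(7) = 5,  t(8) = 8,  t(9) = 13,  t(10) = 4,  t(11) = 0,  t(12) = 4,  t(13) = 4,  t(14) = 8,  t(15) = 12,  t(16) = 3,  t(17) = 15,  t(18) = 1,  t(19) = 16,  t(20) = 0,  t(21) = 16,  t(22) = 16,  t(23) = 15,  t(24) = 14,  t(25) = 12,  t(26) = 9,  t(27) = 4,  t(28) = 13,  t(29) = 0,  t(30) = 13,  t(31) = 13,  t(32) = 9,  t(33) = 5,  t(34) = 14,  t(35) = 2,  t(36) = 16,  t(37) = 1.
The sequence repeats with period 36.
So t(690) = t(0 + ((690-0) mod 36)) = t(6) = 3.

3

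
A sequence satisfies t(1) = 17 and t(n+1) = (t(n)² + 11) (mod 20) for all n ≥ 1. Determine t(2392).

Listing terms: t(1) = 17, t(2) = 0, t(3) = 11, t(4) = 12, t(5) = 15, t(6) = 16, t(7) = 7, t(8) = 0.
Since t(8) = t(2) = 0, the sequence is eventually periodic: after a pre-period of length 1 it cycles with period 6.
For n ≥ 2, t(n) depends only on (n - 2) mod 6. (2392 - 2) mod 6 = 2, so t(2392) = t(4) = 12.

12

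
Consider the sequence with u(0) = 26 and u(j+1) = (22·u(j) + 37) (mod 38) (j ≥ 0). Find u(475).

23

Computing terms: u(0) = 26,  u(1) = 1,  u(2) = 21,  u(3) = 5,  u(4) = 33,  u(5) = 3,  u(6) = 27,  u(7) = 23,  u(8) = 11,  u(9) = 13,  u(10) = 19,  u(11) = 37,  u(12) = 15,  u(13) = 25,  u(14) = 17,  u(15) = 31,  u(16) = 35,  u(17) = 9,  u(18) = 7,  u(19) = 1.
Since u(19) = u(1) = 1, the sequence is eventually periodic: after a pre-period of length 1 it cycles with period 18.
For j ≥ 1, u(j) depends only on (j - 1) mod 18. (475 - 1) mod 18 = 6, so u(475) = u(7) = 23.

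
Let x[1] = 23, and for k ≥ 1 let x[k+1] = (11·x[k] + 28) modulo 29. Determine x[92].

11

Listing terms: x[1] = 23; x[2] = 20; x[3] = 16; x[4] = 1; x[5] = 10; x[6] = 22; x[7] = 9; x[8] = 11; x[9] = 4; x[10] = 14; x[11] = 8; x[12] = 0; x[13] = 28; x[14] = 17; x[15] = 12; x[16] = 15; x[17] = 19; x[18] = 5; x[19] = 25; x[20] = 13; x[21] = 26; x[22] = 24; x[23] = 2; x[24] = 21; x[25] = 27; x[26] = 6; x[27] = 7; x[28] = 18; x[29] = 23.
The sequence repeats with period 28.
(92 - 1) mod 28 = 7, so x[92] = x[8] = 11.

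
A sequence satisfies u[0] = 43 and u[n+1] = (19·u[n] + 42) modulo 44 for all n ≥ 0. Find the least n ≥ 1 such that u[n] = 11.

Listing terms: u[0] = 43, u[1] = 23, u[2] = 39, u[3] = 35, u[4] = 3, u[5] = 11, u[6] = 31, u[7] = 15, u[8] = 19, u[9] = 7, u[10] = 43.
The sequence repeats with period 10.
The value 11 first appears (with n ≥ 1) at u[5].

5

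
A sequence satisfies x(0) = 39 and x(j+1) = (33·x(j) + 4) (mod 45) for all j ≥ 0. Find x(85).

1

We have x(0) = 39, x(1) = 31, x(2) = 37, x(3) = 10, x(4) = 19, x(5) = 1, x(6) = 37.
Since x(6) = x(2) = 37, the sequence is eventually periodic: after a pre-period of length 2 it cycles with period 4.
For j ≥ 2, x(j) depends only on (j - 2) mod 4. (85 - 2) mod 4 = 3, so x(85) = x(5) = 1.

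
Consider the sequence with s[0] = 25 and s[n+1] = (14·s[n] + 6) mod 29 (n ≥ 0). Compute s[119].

24

Computing terms: s[0] = 25,  s[1] = 8,  s[2] = 2,  s[3] = 5,  s[4] = 18,  s[5] = 26,  s[6] = 22,  s[7] = 24,  s[8] = 23,  s[9] = 9,  s[10] = 16,  s[11] = 27,  s[12] = 7,  s[13] = 17,  s[14] = 12,  s[15] = 0,  s[16] = 6,  s[17] = 3,  s[18] = 19,  s[19] = 11,  s[20] = 15,  s[21] = 13,  s[22] = 14,  s[23] = 28,  s[24] = 21,  s[25] = 10,  s[26] = 1,  s[27] = 20,  s[28] = 25.
Since s[28] = s[0] = 25, the sequence is periodic with period 28.
So s[119] = s[0 + ((119-0) mod 28)] = s[7] = 24.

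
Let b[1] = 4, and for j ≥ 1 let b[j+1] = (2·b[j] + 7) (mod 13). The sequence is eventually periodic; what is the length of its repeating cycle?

b[1] = 4, b[2] = 2, b[3] = 11, b[4] = 3, b[5] = 0, b[6] = 7, b[7] = 8, b[8] = 10, b[9] = 1, b[10] = 9, b[11] = 12, b[12] = 5, b[13] = 4.
The sequence repeats with period 12.

12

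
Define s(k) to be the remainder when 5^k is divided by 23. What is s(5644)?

18

Computing terms: s(1) = 5,  s(2) = 2,  s(3) = 10,  s(4) = 4,  s(5) = 20,  s(6) = 8,  s(7) = 17,  s(8) = 16,  s(9) = 11,  s(10) = 9,  s(11) = 22,  s(12) = 18,  s(13) = 21,  s(14) = 13,  s(15) = 19,  s(16) = 3,  s(17) = 15,  s(18) = 6,  s(19) = 7,  s(20) = 12,  s(21) = 14,  s(22) = 1,  s(23) = 5.
The sequence repeats with period 22.
(5644 - 1) mod 22 = 11, so s(5644) = s(12) = 18.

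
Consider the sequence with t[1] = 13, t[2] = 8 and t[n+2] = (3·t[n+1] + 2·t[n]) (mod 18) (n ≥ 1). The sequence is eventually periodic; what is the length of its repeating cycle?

We have t[1] = 13,  t[2] = 8,  t[3] = 14,  t[4] = 4,  t[5] = 4,  t[6] = 2,  t[7] = 14,  t[8] = 10,  t[9] = 4,  t[10] = 14,  t[11] = 14,  t[12] = 16,  t[13] = 4,  t[14] = 8,  t[15] = 14.
Since (t[14], t[15]) = (t[2], t[3]) = (8, 14) (two consecutive terms determine the rest), the sequence is eventually periodic: after a pre-period of length 1 it cycles with period 12.

12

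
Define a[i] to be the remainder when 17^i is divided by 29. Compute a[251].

Computing terms: a[0] = 1; a[1] = 17; a[2] = 28; a[3] = 12; a[4] = 1.
The sequence repeats with period 4.
(251 - 0) mod 4 = 3, so a[251] = a[3] = 12.

12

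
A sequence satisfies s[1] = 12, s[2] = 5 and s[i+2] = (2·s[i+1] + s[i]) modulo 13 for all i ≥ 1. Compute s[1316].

7

Listing terms: s[1] = 12,  s[2] = 5,  s[3] = 9,  s[4] = 10,  s[5] = 3,  s[6] = 3,  s[7] = 9,  s[8] = 8,  s[9] = 12,  s[10] = 6,  s[11] = 11,  s[12] = 2,  s[13] = 2,  s[14] = 6,  s[15] = 1,  s[16] = 8,  s[17] = 4,  s[18] = 3,  s[19] = 10,  s[20] = 10,  s[21] = 4,  s[22] = 5,  s[23] = 1,  s[24] = 7,  s[25] = 2,  s[26] = 11,  s[27] = 11,  s[28] = 7,  s[29] = 12,  s[30] = 5.
Since (s[29], s[30]) = (s[1], s[2]) = (12, 5) (two consecutive terms determine the rest), the sequence is periodic with period 28.
(1316 - 1) mod 28 = 27, so s[1316] = s[28] = 7.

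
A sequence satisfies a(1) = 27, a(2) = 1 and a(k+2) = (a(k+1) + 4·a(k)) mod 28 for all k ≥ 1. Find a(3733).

5

Computing terms: a(1) = 27, a(2) = 1, a(3) = 25, a(4) = 1, a(5) = 17, a(6) = 21, a(7) = 5, a(8) = 5, a(9) = 25, a(10) = 17, a(11) = 5, a(12) = 17, a(13) = 9, a(14) = 21, a(15) = 1, a(16) = 1, a(17) = 5, a(18) = 9, a(19) = 1, a(20) = 9, a(21) = 13, a(22) = 21, a(23) = 17, a(24) = 17, a(25) = 1, a(26) = 13, a(27) = 17, a(28) = 13, a(29) = 25, a(30) = 21, a(31) = 9, a(32) = 9, a(33) = 17, a(34) = 25, a(35) = 9, a(36) = 25, a(37) = 5, a(38) = 21, a(39) = 13, a(40) = 13, a(41) = 9, a(42) = 5, a(43) = 13, a(44) = 5, a(45) = 1, a(46) = 21, a(47) = 25, a(48) = 25, a(49) = 13, a(50) = 1, a(51) = 25.
Since (a(50), a(51)) = (a(2), a(3)) = (1, 25) (two consecutive terms determine the rest), the sequence is eventually periodic: after a pre-period of length 1 it cycles with period 48.
For k ≥ 2, a(k) depends only on (k - 2) mod 48. (3733 - 2) mod 48 = 35, so a(3733) = a(37) = 5.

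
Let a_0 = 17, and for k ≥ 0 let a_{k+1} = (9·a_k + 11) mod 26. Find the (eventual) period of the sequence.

Listing terms: a_0 = 17, a_1 = 8, a_2 = 5, a_3 = 4, a_4 = 21, a_5 = 18, a_6 = 17.
Since a_6 = a_0 = 17, the sequence is periodic with period 6.

6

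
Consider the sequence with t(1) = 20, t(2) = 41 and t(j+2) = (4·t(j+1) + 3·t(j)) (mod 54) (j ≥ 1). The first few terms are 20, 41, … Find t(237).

Listing terms: t(1) = 20, t(2) = 41, t(3) = 8, t(4) = 47, t(5) = 50, t(6) = 17, t(7) = 2, t(8) = 5, t(9) = 26, t(10) = 11, t(11) = 14, t(12) = 35, t(13) = 20, t(14) = 23, t(15) = 44, t(16) = 29, t(17) = 32, t(18) = 53, t(19) = 38, t(20) = 41, t(21) = 8.
Since (t(20), t(21)) = (t(2), t(3)) = (41, 8) (two consecutive terms determine the rest), the sequence is eventually periodic: after a pre-period of length 1 it cycles with period 18.
For j ≥ 2, t(j) depends only on (j - 2) mod 18. (237 - 2) mod 18 = 1, so t(237) = t(3) = 8.

8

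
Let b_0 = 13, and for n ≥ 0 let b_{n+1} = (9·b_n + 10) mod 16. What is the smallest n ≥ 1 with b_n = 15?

Listing terms: b_0 = 13, b_1 = 15, b_2 = 1, b_3 = 3, b_4 = 5, b_5 = 7, b_6 = 9, b_7 = 11, b_8 = 13.
Since b_8 = b_0 = 13, the sequence is periodic with period 8.
The value 15 first appears (with n ≥ 1) at b_1.

1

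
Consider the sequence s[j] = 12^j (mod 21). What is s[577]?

We have s[1] = 12,  s[2] = 18,  s[3] = 6,  s[4] = 9,  s[5] = 3,  s[6] = 15,  s[7] = 12.
Since s[7] = s[1] = 12, the sequence is periodic with period 6.
(577 - 1) mod 6 = 0, so s[577] = s[1] = 12.

12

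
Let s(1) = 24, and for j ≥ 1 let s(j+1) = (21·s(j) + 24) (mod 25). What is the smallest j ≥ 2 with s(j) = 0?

25

s(1) = 24,  s(2) = 3,  s(3) = 12,  s(4) = 1,  s(5) = 20,  s(6) = 19,  s(7) = 23,  s(8) = 7,  s(9) = 21,  s(10) = 15,  s(11) = 14,  s(12) = 18,  s(13) = 2,  s(14) = 16,  s(15) = 10,  s(16) = 9,  s(17) = 13,  s(18) = 22,  s(19) = 11,  s(20) = 5,  s(21) = 4,  s(22) = 8,  s(23) = 17,  s(24) = 6,  s(25) = 0,  s(26) = 24.
Since s(26) = s(1) = 24, the sequence is periodic with period 25.
The value 0 first appears (with j ≥ 2) at s(25).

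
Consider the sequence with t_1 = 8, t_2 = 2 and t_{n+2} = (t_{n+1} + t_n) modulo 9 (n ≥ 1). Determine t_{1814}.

We have t_1 = 8,  t_2 = 2,  t_3 = 1,  t_4 = 3,  t_5 = 4,  t_6 = 7,  t_7 = 2,  t_8 = 0,  t_9 = 2,  t_{10} = 2,  t_{11} = 4,  t_{12} = 6,  t_{13} = 1,  t_{14} = 7,  t_{15} = 8,  t_{16} = 6,  t_{17} = 5,  t_{18} = 2,  t_{19} = 7,  t_{20} = 0,  t_{21} = 7,  t_{22} = 7,  t_{23} = 5,  t_{24} = 3,  t_{25} = 8,  t_{26} = 2.
Since (t_{25}, t_{26}) = (t_1, t_2) = (8, 2) (two consecutive terms determine the rest), the sequence is periodic with period 24.
(1814 - 1) mod 24 = 13, so t_{1814} = t_{14} = 7.

7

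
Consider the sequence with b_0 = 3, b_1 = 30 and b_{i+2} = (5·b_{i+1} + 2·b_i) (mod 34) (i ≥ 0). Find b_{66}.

20

Computing terms: b_0 = 3, b_1 = 30, b_2 = 20, b_3 = 24, b_4 = 24, b_5 = 32, b_6 = 4, b_7 = 16, b_8 = 20, b_9 = 30, b_{10} = 20.
Since (b_9, b_{10}) = (b_1, b_2) = (30, 20) (two consecutive terms determine the rest), the sequence is eventually periodic: after a pre-period of length 1 it cycles with period 8.
For i ≥ 1, b_i depends only on (i - 1) mod 8. (66 - 1) mod 8 = 1, so b_{66} = b_2 = 20.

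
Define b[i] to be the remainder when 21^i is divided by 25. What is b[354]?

Listing terms: b[1] = 21,  b[2] = 16,  b[3] = 11,  b[4] = 6,  b[5] = 1,  b[6] = 21.
Since b[6] = b[1] = 21, the sequence is periodic with period 5.
(354 - 1) mod 5 = 3, so b[354] = b[4] = 6.

6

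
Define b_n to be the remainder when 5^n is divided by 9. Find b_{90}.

1

Computing terms: b_0 = 1, b_1 = 5, b_2 = 7, b_3 = 8, b_4 = 4, b_5 = 2, b_6 = 1.
The sequence repeats with period 6.
So b_{90} = b_{0 + ((90-0) mod 6)} = b_0 = 1.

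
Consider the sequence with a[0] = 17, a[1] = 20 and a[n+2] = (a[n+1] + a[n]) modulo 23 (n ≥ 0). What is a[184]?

20

We have a[0] = 17,  a[1] = 20,  a[2] = 14,  a[3] = 11,  a[4] = 2,  a[5] = 13,  a[6] = 15,  a[7] = 5,  a[8] = 20,  a[9] = 2,  a[10] = 22,  a[11] = 1,  a[12] = 0,  a[13] = 1,  a[14] = 1,  a[15] = 2,  a[16] = 3,  a[17] = 5,  a[18] = 8,  a[19] = 13,  a[20] = 21,  a[21] = 11,  a[22] = 9,  a[23] = 20,  a[24] = 6,  a[25] = 3,  a[26] = 9,  a[27] = 12,  a[28] = 21,  a[29] = 10,  a[30] = 8,  a[31] = 18,  a[32] = 3,  a[33] = 21,  a[34] = 1,  a[35] = 22,  a[36] = 0,  a[37] = 22,  a[38] = 22,  a[39] = 21,  a[40] = 20,  a[41] = 18,  a[42] = 15,  a[43] = 10,  a[44] = 2,  a[45] = 12,  a[46] = 14,  a[47] = 3,  a[48] = 17,  a[49] = 20.
Since (a[48], a[49]) = (a[0], a[1]) = (17, 20) (two consecutive terms determine the rest), the sequence is periodic with period 48.
So a[184] = a[0 + ((184-0) mod 48)] = a[40] = 20.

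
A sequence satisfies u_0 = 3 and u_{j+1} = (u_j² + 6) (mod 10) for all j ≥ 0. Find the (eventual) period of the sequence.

3

u_0 = 3; u_1 = 5; u_2 = 1; u_3 = 7; u_4 = 5.
Since u_4 = u_1 = 5, the sequence is eventually periodic: after a pre-period of length 1 it cycles with period 3.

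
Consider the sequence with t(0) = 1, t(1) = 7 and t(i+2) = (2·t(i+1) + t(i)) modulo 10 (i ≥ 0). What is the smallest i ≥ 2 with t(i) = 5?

2

We have t(0) = 1,  t(1) = 7,  t(2) = 5,  t(3) = 7,  t(4) = 9,  t(5) = 5,  t(6) = 9,  t(7) = 3,  t(8) = 5,  t(9) = 3,  t(10) = 1,  t(11) = 5,  t(12) = 1,  t(13) = 7.
The sequence repeats with period 12.
The value 5 first appears (with i ≥ 2) at t(2).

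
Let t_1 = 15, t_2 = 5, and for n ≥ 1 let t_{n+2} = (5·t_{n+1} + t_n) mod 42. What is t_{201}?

Listing terms: t_1 = 15, t_2 = 5, t_3 = 40, t_4 = 37, t_5 = 15, t_6 = 28, t_7 = 29, t_8 = 5, t_9 = 12, t_{10} = 23, t_{11} = 1, t_{12} = 28, t_{13} = 15, t_{14} = 19, t_{15} = 26, t_{16} = 23, t_{17} = 15, t_{18} = 14, t_{19} = 1, t_{20} = 19, t_{21} = 12, t_{22} = 37, t_{23} = 29, t_{24} = 14, t_{25} = 15, t_{26} = 5.
The sequence repeats with period 24.
So t_{201} = t_{1 + ((201-1) mod 24)} = t_9 = 12.

12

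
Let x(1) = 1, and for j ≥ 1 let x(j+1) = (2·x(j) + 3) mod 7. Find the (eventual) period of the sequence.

Listing terms: x(1) = 1; x(2) = 5; x(3) = 6; x(4) = 1.
The sequence repeats with period 3.

3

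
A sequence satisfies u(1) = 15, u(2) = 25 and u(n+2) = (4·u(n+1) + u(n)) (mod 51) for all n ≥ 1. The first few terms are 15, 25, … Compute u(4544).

43

Computing terms: u(1) = 15; u(2) = 25; u(3) = 13; u(4) = 26; u(5) = 15; u(6) = 35; u(7) = 2; u(8) = 43; u(9) = 21; u(10) = 25; u(11) = 19; u(12) = 50; u(13) = 15; u(14) = 8; u(15) = 47; u(16) = 43; u(17) = 15; u(18) = 1; u(19) = 19; u(20) = 26; u(21) = 21; u(22) = 8; u(23) = 2; u(24) = 16; u(25) = 15; u(26) = 25.
Since (u(25), u(26)) = (u(1), u(2)) = (15, 25) (two consecutive terms determine the rest), the sequence is periodic with period 24.
(4544 - 1) mod 24 = 7, so u(4544) = u(8) = 43.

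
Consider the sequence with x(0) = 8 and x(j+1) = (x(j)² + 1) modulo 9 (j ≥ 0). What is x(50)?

Listing terms: x(0) = 8, x(1) = 2, x(2) = 5, x(3) = 8.
Since x(3) = x(0) = 8, the sequence is periodic with period 3.
(50 - 0) mod 3 = 2, so x(50) = x(2) = 5.

5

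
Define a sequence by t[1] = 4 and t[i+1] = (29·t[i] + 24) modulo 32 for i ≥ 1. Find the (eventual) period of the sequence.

We have t[1] = 4, t[2] = 12, t[3] = 20, t[4] = 28, t[5] = 4.
Since t[5] = t[1] = 4, the sequence is periodic with period 4.

4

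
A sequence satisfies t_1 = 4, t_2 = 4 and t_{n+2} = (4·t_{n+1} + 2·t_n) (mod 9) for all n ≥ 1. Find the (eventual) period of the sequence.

t_1 = 4, t_2 = 4, t_3 = 6, t_4 = 5, t_5 = 5, t_6 = 3, t_7 = 4, t_8 = 4.
The sequence repeats with period 6.

6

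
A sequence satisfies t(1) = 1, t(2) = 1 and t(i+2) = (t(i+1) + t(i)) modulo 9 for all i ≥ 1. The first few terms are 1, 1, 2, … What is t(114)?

t(1) = 1, t(2) = 1, t(3) = 2, t(4) = 3, t(5) = 5, t(6) = 8, t(7) = 4, t(8) = 3, t(9) = 7, t(10) = 1, t(11) = 8, t(12) = 0, t(13) = 8, t(14) = 8, t(15) = 7, t(16) = 6, t(17) = 4, t(18) = 1, t(19) = 5, t(20) = 6, t(21) = 2, t(22) = 8, t(23) = 1, t(24) = 0, t(25) = 1, t(26) = 1.
Since (t(25), t(26)) = (t(1), t(2)) = (1, 1) (two consecutive terms determine the rest), the sequence is periodic with period 24.
So t(114) = t(1 + ((114-1) mod 24)) = t(18) = 1.

1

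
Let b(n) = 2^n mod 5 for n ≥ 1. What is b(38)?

4

Computing terms: b(1) = 2; b(2) = 4; b(3) = 3; b(4) = 1; b(5) = 2.
The sequence repeats with period 4.
So b(38) = b(1 + ((38-1) mod 4)) = b(2) = 4.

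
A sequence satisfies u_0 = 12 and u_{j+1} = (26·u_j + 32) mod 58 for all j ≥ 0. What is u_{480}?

42

Listing terms: u_0 = 12; u_1 = 54; u_2 = 44; u_3 = 16; u_4 = 42; u_5 = 22; u_6 = 24; u_7 = 18; u_8 = 36; u_9 = 40; u_{10} = 28; u_{11} = 6; u_{12} = 14; u_{13} = 48; u_{14} = 4; u_{15} = 20; u_{16} = 30; u_{17} = 0; u_{18} = 32; u_{19} = 52; u_{20} = 50; u_{21} = 56; u_{22} = 38; u_{23} = 34; u_{24} = 46; u_{25} = 10; u_{26} = 2; u_{27} = 26; u_{28} = 12.
The sequence repeats with period 28.
(480 - 0) mod 28 = 4, so u_{480} = u_4 = 42.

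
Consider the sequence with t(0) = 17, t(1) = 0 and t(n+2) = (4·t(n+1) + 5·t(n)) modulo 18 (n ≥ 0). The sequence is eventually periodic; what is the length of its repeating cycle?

Computing terms: t(0) = 17, t(1) = 0, t(2) = 13, t(3) = 16, t(4) = 3, t(5) = 2, t(6) = 5, t(7) = 12, t(8) = 1, t(9) = 10, t(10) = 9, t(11) = 14, t(12) = 11, t(13) = 6, t(14) = 7, t(15) = 4, t(16) = 15, t(17) = 8, t(18) = 17, t(19) = 0.
The sequence repeats with period 18.

18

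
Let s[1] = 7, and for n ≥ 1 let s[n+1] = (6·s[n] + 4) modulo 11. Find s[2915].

10

s[1] = 7, s[2] = 2, s[3] = 5, s[4] = 1, s[5] = 10, s[6] = 9, s[7] = 3, s[8] = 0, s[9] = 4, s[10] = 6, s[11] = 7.
The sequence repeats with period 10.
(2915 - 1) mod 10 = 4, so s[2915] = s[5] = 10.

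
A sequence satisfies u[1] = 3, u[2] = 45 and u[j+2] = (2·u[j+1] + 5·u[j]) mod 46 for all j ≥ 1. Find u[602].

31

We have u[1] = 3,  u[2] = 45,  u[3] = 13,  u[4] = 21,  u[5] = 15,  u[6] = 43,  u[7] = 23,  u[8] = 31,  u[9] = 39,  u[10] = 3,  u[11] = 17,  u[12] = 3,  u[13] = 45.
Since (u[12], u[13]) = (u[1], u[2]) = (3, 45) (two consecutive terms determine the rest), the sequence is periodic with period 11.
So u[602] = u[1 + ((602-1) mod 11)] = u[8] = 31.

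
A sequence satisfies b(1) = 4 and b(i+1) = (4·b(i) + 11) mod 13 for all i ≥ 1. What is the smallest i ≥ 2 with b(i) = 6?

We have b(1) = 4, b(2) = 1, b(3) = 2, b(4) = 6, b(5) = 9, b(6) = 8, b(7) = 4.
Since b(7) = b(1) = 4, the sequence is periodic with period 6.
The value 6 first appears (with i ≥ 2) at b(4).

4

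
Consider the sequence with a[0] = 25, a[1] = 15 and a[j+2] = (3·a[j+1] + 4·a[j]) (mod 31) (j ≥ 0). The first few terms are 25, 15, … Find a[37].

18

a[0] = 25,  a[1] = 15,  a[2] = 21,  a[3] = 30,  a[4] = 19,  a[5] = 22,  a[6] = 18,  a[7] = 18,  a[8] = 2,  a[9] = 16,  a[10] = 25,  a[11] = 15.
The sequence repeats with period 10.
So a[37] = a[0 + ((37-0) mod 10)] = a[7] = 18.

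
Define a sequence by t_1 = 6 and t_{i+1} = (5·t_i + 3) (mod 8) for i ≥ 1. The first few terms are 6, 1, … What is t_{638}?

5

We have t_1 = 6,  t_2 = 1,  t_3 = 0,  t_4 = 3,  t_5 = 2,  t_6 = 5,  t_7 = 4,  t_8 = 7,  t_9 = 6.
The sequence repeats with period 8.
(638 - 1) mod 8 = 5, so t_{638} = t_6 = 5.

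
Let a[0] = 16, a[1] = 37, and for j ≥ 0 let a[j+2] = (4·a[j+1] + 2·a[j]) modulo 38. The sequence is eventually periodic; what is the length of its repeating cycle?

Listing terms: a[0] = 16, a[1] = 37, a[2] = 28, a[3] = 34, a[4] = 2, a[5] = 0, a[6] = 4, a[7] = 16, a[8] = 34, a[9] = 16, a[10] = 18, a[11] = 28, a[12] = 34.
Since (a[11], a[12]) = (a[2], a[3]) = (28, 34) (two consecutive terms determine the rest), the sequence is eventually periodic: after a pre-period of length 2 it cycles with period 9.

9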